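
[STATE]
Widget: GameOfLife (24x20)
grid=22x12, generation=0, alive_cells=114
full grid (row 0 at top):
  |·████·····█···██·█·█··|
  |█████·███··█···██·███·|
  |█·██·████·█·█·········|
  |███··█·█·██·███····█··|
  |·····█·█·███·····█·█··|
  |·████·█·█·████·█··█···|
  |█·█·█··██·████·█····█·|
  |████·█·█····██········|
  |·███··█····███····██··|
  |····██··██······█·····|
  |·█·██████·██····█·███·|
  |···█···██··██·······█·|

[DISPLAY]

Gen: 0                  
·████·····█···██·█·█··  
█████·███··█···██·███·  
█·██·████·█·█·········  
███··█·█·██·███····█··  
·····█·█·███·····█·█··  
·████·█·█·████·█··█···  
█·█·█··██·████·█····█·  
████·█·█····██········  
·███··█····███····██··  
····██··██······█·····  
·█·██████·██····█·███·  
···█···██··██·······█·  
                        
                        
                        
                        
                        
                        
                        


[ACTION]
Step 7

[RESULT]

Gen: 7                  
······················  
·········██···········  
·········██·······███·  
····██·············█··  
····███·█··········█··  
·······█··█·······██··  
······█···█·······██··  
·····██·█·············  
·····█·███············  
········█·█········██·  
········█·········█··█  
···················██·  
                        
                        
                        
                        
                        
                        
                        


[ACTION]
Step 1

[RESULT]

Gen: 8                  
······················  
·········██········█··  
·········██·······███·  
····█·█··█············  
····█·██···········██·  
·······█·█··········█·  
·····██··█········██··  
·····█··█·············  
·····█················  
···················██·  
·········█········█··█  
···················██·  
                        
                        
                        
                        
                        
                        
                        


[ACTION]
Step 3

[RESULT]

Gen: 11                 
···················█··  
··················█·█·  
·················██···  
·················██···  
·················██···  
····███·█·········█·█·  
···················█··  
····███···············  
······················  
···················██·  
··················█··█  
···················██·  
                        
                        
                        
                        
                        
                        
                        


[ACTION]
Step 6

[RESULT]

Gen: 17                 
··················█···  
·················█·█··  
······················  
······················  
······················  
······█··········█·█··  
······█···········█···  
······█···············  
······················  
···················██·  
··················█··█  
···················██·  
                        
                        
                        
                        
                        
                        
                        


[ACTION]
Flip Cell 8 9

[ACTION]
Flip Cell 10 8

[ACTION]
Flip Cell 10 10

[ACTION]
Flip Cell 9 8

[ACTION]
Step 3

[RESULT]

Gen: 20                 
······················  
······················  
······················  
······················  
······················  
······················  
·····███··············  
······················  
······················  
···················██·  
··················█··█  
···················██·  
                        
                        
                        
                        
                        
                        
                        


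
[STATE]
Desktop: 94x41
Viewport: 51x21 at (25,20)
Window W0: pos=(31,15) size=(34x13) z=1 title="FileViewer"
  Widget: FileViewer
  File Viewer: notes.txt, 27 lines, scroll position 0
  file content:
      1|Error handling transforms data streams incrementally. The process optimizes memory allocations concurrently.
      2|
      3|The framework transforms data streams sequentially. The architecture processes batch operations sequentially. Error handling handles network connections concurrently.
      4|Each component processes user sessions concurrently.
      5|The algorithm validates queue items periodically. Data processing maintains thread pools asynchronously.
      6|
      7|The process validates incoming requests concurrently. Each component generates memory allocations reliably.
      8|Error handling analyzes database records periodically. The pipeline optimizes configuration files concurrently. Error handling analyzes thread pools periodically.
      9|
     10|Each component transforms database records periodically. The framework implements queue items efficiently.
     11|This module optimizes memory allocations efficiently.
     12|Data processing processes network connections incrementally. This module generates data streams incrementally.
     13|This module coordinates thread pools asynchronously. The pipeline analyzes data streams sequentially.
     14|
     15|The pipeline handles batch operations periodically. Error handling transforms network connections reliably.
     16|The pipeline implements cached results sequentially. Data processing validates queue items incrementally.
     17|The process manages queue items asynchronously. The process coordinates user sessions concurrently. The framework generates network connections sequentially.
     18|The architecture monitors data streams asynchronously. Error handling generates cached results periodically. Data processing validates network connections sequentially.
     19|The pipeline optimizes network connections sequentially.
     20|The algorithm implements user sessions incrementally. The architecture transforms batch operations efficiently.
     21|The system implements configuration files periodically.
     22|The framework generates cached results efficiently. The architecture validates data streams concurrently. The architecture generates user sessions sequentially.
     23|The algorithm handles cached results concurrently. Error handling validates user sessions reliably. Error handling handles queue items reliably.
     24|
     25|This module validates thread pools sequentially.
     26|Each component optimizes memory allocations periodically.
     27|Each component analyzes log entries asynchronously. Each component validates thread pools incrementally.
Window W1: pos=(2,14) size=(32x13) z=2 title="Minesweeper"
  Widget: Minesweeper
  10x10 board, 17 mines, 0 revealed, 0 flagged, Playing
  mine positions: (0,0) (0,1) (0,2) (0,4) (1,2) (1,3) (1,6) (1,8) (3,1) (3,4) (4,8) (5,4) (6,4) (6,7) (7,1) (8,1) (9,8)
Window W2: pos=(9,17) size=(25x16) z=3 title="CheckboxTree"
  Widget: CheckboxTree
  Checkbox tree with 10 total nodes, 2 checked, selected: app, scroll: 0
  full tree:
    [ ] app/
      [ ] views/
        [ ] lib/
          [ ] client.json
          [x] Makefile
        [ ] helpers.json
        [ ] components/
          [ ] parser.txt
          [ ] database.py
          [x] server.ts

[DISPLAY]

        ┃e framework transforms data s░┃           
        ┃ch component processes user s░┃           
        ┃e algorithm validates queue i░┃           
nt.json ┃                             ░┃           
file    ┃e process validates incoming ░┃           
s.json  ┃ror handling analyzes databas░┃           
ents/   ┃                             ▼┃           
er.txt  ┃━━━━━━━━━━━━━━━━━━━━━━━━━━━━━━┛           
base.py ┃                                          
er.ts   ┃                                          
        ┃                                          
        ┃                                          
━━━━━━━━┛                                          
                                                   
                                                   
                                                   
                                                   
                                                   
                                                   
                                                   
                                                   


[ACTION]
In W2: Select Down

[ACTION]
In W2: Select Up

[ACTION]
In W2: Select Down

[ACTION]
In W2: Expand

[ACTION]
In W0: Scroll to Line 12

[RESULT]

        ┃                             ░┃           
        ┃e pipeline handles batch oper░┃           
        ┃e pipeline implements cached ░┃           
nt.json ┃e process manages queue items█┃           
file    ┃e architecture monitors data ░┃           
s.json  ┃e pipeline optimizes network ░┃           
ents/   ┃e algorithm implements user s▼┃           
er.txt  ┃━━━━━━━━━━━━━━━━━━━━━━━━━━━━━━┛           
base.py ┃                                          
er.ts   ┃                                          
        ┃                                          
        ┃                                          
━━━━━━━━┛                                          
                                                   
                                                   
                                                   
                                                   
                                                   
                                                   
                                                   
                                                   


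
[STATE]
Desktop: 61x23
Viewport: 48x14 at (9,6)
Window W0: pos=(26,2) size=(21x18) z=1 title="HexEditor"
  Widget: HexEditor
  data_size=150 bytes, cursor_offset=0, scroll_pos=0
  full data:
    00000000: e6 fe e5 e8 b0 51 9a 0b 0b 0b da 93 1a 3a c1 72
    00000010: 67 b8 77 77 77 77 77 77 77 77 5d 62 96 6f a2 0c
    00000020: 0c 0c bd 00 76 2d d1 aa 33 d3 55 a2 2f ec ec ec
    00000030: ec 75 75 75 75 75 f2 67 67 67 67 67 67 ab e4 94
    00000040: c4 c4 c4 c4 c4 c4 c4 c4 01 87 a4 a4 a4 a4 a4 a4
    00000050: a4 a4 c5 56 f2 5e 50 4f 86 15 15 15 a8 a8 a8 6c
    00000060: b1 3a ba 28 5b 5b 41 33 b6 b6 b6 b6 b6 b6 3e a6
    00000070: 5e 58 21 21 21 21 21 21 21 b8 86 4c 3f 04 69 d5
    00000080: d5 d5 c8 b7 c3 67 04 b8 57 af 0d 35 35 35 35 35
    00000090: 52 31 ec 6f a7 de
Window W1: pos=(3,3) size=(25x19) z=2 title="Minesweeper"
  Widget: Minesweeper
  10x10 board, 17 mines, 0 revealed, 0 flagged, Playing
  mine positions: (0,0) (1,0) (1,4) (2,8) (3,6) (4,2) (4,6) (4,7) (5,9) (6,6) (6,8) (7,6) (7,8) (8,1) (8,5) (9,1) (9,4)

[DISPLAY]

■■■■■             ┃0000010  67 b8 77 ┃          
■■■■■             ┃0000020  0c 0c bd ┃          
■■■■■             ┃0000030  ec 75 75 ┃          
■■■■■             ┃0000040  c4 c4 c4 ┃          
■■■■■             ┃0000050  a4 a4 c5 ┃          
■■■■■             ┃0000060  b1 3a ba ┃          
■■■■■             ┃0000070  5e 58 21 ┃          
■■■■■             ┃0000080  d5 d5 c8 ┃          
■■■■■             ┃0000090  52 31 ec ┃          
■■■■■             ┃                  ┃          
                  ┃                  ┃          
                  ┃                  ┃          
                  ┃                  ┃          
                  ┃━━━━━━━━━━━━━━━━━━┛          


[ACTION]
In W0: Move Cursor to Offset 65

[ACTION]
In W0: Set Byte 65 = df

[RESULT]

■■■■■             ┃0000010  67 b8 77 ┃          
■■■■■             ┃0000020  0c 0c bd ┃          
■■■■■             ┃0000030  ec 75 75 ┃          
■■■■■             ┃0000040  c4 DF c4 ┃          
■■■■■             ┃0000050  a4 a4 c5 ┃          
■■■■■             ┃0000060  b1 3a ba ┃          
■■■■■             ┃0000070  5e 58 21 ┃          
■■■■■             ┃0000080  d5 d5 c8 ┃          
■■■■■             ┃0000090  52 31 ec ┃          
■■■■■             ┃                  ┃          
                  ┃                  ┃          
                  ┃                  ┃          
                  ┃                  ┃          
                  ┃━━━━━━━━━━━━━━━━━━┛          


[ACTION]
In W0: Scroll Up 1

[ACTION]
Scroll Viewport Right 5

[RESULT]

■             ┃0000010  67 b8 77 ┃              
■             ┃0000020  0c 0c bd ┃              
■             ┃0000030  ec 75 75 ┃              
■             ┃0000040  c4 DF c4 ┃              
■             ┃0000050  a4 a4 c5 ┃              
■             ┃0000060  b1 3a ba ┃              
■             ┃0000070  5e 58 21 ┃              
■             ┃0000080  d5 d5 c8 ┃              
■             ┃0000090  52 31 ec ┃              
■             ┃                  ┃              
              ┃                  ┃              
              ┃                  ┃              
              ┃                  ┃              
              ┃━━━━━━━━━━━━━━━━━━┛              


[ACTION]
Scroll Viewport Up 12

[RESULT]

                                                
                                                
             ┏━━━━━━━━━━━━━━━━━━━┓              
━━━━━━━━━━━━━━┓HexEditor         ┃              
per           ┃──────────────────┨              
──────────────┨0000000  e6 fe e5 ┃              
■             ┃0000010  67 b8 77 ┃              
■             ┃0000020  0c 0c bd ┃              
■             ┃0000030  ec 75 75 ┃              
■             ┃0000040  c4 DF c4 ┃              
■             ┃0000050  a4 a4 c5 ┃              
■             ┃0000060  b1 3a ba ┃              
■             ┃0000070  5e 58 21 ┃              
■             ┃0000080  d5 d5 c8 ┃              


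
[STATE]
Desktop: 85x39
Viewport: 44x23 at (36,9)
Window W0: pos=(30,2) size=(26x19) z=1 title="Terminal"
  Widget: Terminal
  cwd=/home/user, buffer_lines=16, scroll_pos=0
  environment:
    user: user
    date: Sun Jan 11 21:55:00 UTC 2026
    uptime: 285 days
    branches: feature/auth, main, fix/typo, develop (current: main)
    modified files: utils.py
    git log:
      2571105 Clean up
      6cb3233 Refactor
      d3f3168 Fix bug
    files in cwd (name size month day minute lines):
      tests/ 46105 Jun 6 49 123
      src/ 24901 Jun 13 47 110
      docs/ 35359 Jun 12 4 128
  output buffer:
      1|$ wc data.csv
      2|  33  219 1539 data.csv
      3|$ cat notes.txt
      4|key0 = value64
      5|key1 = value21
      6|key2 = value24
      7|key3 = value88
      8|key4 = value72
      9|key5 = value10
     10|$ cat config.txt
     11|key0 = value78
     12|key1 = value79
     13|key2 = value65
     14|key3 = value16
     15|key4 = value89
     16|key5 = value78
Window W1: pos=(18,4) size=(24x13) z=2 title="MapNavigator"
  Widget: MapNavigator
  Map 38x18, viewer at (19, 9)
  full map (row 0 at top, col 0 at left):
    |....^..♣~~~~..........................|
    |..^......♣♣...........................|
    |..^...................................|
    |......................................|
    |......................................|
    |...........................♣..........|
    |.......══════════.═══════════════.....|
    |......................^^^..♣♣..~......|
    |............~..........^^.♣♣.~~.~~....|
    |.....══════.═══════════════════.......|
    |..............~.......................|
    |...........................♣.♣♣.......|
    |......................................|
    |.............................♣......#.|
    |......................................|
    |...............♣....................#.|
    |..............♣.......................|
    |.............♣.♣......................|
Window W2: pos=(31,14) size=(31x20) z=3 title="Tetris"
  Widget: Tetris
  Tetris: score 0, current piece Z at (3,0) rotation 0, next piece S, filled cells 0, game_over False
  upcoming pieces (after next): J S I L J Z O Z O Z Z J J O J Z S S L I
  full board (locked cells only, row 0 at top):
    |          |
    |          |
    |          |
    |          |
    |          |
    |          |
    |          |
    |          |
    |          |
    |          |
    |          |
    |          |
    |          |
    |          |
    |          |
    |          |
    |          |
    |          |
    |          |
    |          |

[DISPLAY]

..♣♣.┃e21          ┃                        
.♣♣.~┃e24          ┃                        
═════┃e88          ┃                        
.....┃e72          ┃                        
..♣.♣┃e10          ┃                        
━━━━━━━━━━━━━━━━━━━━━━━━━┓                  
ris                      ┃                  
─────────────────────────┨                  
      │Next:             ┃                  
      │ ░░               ┃                  
      │░░                ┃                  
      │                  ┃                  
      │                  ┃                  
      │                  ┃                  
      │Score:            ┃                  
      │0                 ┃                  
      │                  ┃                  
      │                  ┃                  
      │                  ┃                  
      │                  ┃                  
      │                  ┃                  
      │                  ┃                  
      │                  ┃                  


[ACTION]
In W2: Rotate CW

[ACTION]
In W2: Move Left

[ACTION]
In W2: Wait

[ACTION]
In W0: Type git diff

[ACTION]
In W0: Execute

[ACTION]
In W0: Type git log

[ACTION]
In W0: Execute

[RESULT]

..♣♣.┃a/main.py b/m┃                        
.♣♣.~┃py           ┃                        
═════┃py           ┃                        
.....┃4 @@         ┃                        
..♣.♣┃             ┃                        
━━━━━━━━━━━━━━━━━━━━━━━━━┓                  
ris                      ┃                  
─────────────────────────┨                  
      │Next:             ┃                  
      │ ░░               ┃                  
      │░░                ┃                  
      │                  ┃                  
      │                  ┃                  
      │                  ┃                  
      │Score:            ┃                  
      │0                 ┃                  
      │                  ┃                  
      │                  ┃                  
      │                  ┃                  
      │                  ┃                  
      │                  ┃                  
      │                  ┃                  
      │                  ┃                  


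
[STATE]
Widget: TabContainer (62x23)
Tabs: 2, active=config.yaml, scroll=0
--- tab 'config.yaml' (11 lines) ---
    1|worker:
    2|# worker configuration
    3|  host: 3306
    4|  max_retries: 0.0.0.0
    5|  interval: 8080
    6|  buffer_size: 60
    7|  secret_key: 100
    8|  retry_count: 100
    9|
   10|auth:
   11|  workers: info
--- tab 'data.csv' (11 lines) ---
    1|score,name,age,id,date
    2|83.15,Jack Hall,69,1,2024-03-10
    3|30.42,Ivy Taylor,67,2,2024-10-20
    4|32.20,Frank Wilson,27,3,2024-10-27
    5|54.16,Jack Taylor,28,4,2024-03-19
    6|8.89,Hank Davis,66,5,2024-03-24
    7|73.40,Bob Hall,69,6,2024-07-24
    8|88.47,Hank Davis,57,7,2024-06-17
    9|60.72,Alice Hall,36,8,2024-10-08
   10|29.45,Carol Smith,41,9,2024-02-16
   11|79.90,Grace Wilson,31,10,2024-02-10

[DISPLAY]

[config.yaml]│ data.csv                                       
──────────────────────────────────────────────────────────────
worker:                                                       
# worker configuration                                        
  host: 3306                                                  
  max_retries: 0.0.0.0                                        
  interval: 8080                                              
  buffer_size: 60                                             
  secret_key: 100                                             
  retry_count: 100                                            
                                                              
auth:                                                         
  workers: info                                               
                                                              
                                                              
                                                              
                                                              
                                                              
                                                              
                                                              
                                                              
                                                              
                                                              


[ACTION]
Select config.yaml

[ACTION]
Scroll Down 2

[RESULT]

[config.yaml]│ data.csv                                       
──────────────────────────────────────────────────────────────
  host: 3306                                                  
  max_retries: 0.0.0.0                                        
  interval: 8080                                              
  buffer_size: 60                                             
  secret_key: 100                                             
  retry_count: 100                                            
                                                              
auth:                                                         
  workers: info                                               
                                                              
                                                              
                                                              
                                                              
                                                              
                                                              
                                                              
                                                              
                                                              
                                                              
                                                              
                                                              


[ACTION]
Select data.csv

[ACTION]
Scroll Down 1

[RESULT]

 config.yaml │[data.csv]                                      
──────────────────────────────────────────────────────────────
83.15,Jack Hall,69,1,2024-03-10                               
30.42,Ivy Taylor,67,2,2024-10-20                              
32.20,Frank Wilson,27,3,2024-10-27                            
54.16,Jack Taylor,28,4,2024-03-19                             
8.89,Hank Davis,66,5,2024-03-24                               
73.40,Bob Hall,69,6,2024-07-24                                
88.47,Hank Davis,57,7,2024-06-17                              
60.72,Alice Hall,36,8,2024-10-08                              
29.45,Carol Smith,41,9,2024-02-16                             
79.90,Grace Wilson,31,10,2024-02-10                           
                                                              
                                                              
                                                              
                                                              
                                                              
                                                              
                                                              
                                                              
                                                              
                                                              
                                                              


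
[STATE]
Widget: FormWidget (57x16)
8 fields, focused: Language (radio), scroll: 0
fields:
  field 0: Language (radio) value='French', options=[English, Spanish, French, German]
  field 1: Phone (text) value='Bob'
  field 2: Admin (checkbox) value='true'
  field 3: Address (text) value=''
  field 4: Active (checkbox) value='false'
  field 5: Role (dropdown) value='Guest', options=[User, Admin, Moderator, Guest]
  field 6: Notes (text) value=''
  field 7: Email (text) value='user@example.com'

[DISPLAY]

> Language:   ( ) English  ( ) Spanish  (●) French  ( ) G
  Phone:      [Bob                                      ]
  Admin:      [x]                                        
  Address:    [                                         ]
  Active:     [ ]                                        
  Role:       [Guest                                   ▼]
  Notes:      [                                         ]
  Email:      [user@example.com                         ]
                                                         
                                                         
                                                         
                                                         
                                                         
                                                         
                                                         
                                                         


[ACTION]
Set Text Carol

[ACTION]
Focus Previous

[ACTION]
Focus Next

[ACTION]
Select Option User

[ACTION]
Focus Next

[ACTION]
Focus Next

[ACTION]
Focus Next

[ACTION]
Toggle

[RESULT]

  Language:   ( ) English  ( ) Spanish  (●) French  ( ) G
  Phone:      [Bob                                      ]
  Admin:      [x]                                        
> Address:    [                                         ]
  Active:     [ ]                                        
  Role:       [Guest                                   ▼]
  Notes:      [                                         ]
  Email:      [user@example.com                         ]
                                                         
                                                         
                                                         
                                                         
                                                         
                                                         
                                                         
                                                         


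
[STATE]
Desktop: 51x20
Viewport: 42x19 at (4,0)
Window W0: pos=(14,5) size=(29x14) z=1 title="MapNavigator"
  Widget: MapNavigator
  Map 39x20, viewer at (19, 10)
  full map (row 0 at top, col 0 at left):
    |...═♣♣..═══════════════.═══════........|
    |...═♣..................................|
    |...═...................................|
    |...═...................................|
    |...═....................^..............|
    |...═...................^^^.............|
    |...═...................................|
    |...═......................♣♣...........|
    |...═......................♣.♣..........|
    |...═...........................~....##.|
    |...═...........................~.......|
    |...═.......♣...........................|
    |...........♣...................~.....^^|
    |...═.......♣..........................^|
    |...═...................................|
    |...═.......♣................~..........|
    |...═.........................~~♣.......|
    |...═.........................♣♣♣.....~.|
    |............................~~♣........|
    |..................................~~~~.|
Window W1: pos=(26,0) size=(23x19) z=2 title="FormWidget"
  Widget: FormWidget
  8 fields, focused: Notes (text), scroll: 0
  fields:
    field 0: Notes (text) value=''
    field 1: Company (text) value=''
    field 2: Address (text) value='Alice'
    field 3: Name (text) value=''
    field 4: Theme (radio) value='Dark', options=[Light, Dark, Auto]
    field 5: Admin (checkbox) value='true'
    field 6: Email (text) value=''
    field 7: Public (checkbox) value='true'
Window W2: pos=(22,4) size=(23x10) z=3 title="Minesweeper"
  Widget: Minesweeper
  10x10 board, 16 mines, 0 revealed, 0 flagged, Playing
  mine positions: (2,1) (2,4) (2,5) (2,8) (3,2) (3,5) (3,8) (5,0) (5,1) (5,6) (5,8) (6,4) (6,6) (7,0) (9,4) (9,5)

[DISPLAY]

                      ┏━━━━━━━━━━━━━━━━━━━
                      ┃ FormWidget        
                      ┠───────────────────
                      ┃> Notes:      [    
                  ┏━━━━━━━━━━━━━━━━━━━━━┓ 
          ┏━━━━━━━┃ Minesweeper         ┃c
          ┃ MapNav┠─────────────────────┨ 
          ┠───────┃■■■■■■■■■■           ┃L
          ┃.......┃■■■■■■■■■■           ┃ 
          ┃.......┃■■■■■■■■■■           ┃ 
          ┃.......┃■■■■■■■■■■           ┃ 
          ┃.......┃■■■■■■■■■■           ┃ 
          ┃.......┃■■■■■■■■■■           ┃ 
          ┃.......┗━━━━━━━━━━━━━━━━━━━━━┛ 
          ┃.....♣.....┃                   
          ┃.....♣.....┃                   
          ┃.....♣.....┃                   
          ┃...........┃                   
          ┗━━━━━━━━━━━┗━━━━━━━━━━━━━━━━━━━


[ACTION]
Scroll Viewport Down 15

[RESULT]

                      ┃ FormWidget        
                      ┠───────────────────
                      ┃> Notes:      [    
                  ┏━━━━━━━━━━━━━━━━━━━━━┓ 
          ┏━━━━━━━┃ Minesweeper         ┃c
          ┃ MapNav┠─────────────────────┨ 
          ┠───────┃■■■■■■■■■■           ┃L
          ┃.......┃■■■■■■■■■■           ┃ 
          ┃.......┃■■■■■■■■■■           ┃ 
          ┃.......┃■■■■■■■■■■           ┃ 
          ┃.......┃■■■■■■■■■■           ┃ 
          ┃.......┃■■■■■■■■■■           ┃ 
          ┃.......┗━━━━━━━━━━━━━━━━━━━━━┛ 
          ┃.....♣.....┃                   
          ┃.....♣.....┃                   
          ┃.....♣.....┃                   
          ┃...........┃                   
          ┗━━━━━━━━━━━┗━━━━━━━━━━━━━━━━━━━
                                          


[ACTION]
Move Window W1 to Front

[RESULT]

                      ┃ FormWidget        
                      ┠───────────────────
                      ┃> Notes:      [    
                  ┏━━━┃  Company:    [    
          ┏━━━━━━━┃ Mi┃  Address:    [Alic
          ┃ MapNav┠───┃  Name:       [    
          ┠───────┃■■■┃  Theme:      ( ) L
          ┃.......┃■■■┃  Admin:      [x]  
          ┃.......┃■■■┃  Email:      [    
          ┃.......┃■■■┃  Public:     [x]  
          ┃.......┃■■■┃                   
          ┃.......┃■■■┃                   
          ┃.......┗━━━┃                   
          ┃.....♣.....┃                   
          ┃.....♣.....┃                   
          ┃.....♣.....┃                   
          ┃...........┃                   
          ┗━━━━━━━━━━━┗━━━━━━━━━━━━━━━━━━━
                                          


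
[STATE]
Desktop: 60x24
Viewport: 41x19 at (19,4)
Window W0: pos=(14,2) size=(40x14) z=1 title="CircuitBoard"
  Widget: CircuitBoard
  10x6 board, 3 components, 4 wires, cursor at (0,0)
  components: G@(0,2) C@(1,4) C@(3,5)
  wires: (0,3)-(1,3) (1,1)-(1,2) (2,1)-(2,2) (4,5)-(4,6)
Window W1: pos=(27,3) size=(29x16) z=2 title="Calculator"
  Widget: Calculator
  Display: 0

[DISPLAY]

────────┃ Calculator                ┃    
 1 2 3 4┠───────────────────────────┨    
.]      ┃                          0┃    
        ┃┌───┬───┬───┬───┐          ┃    
    · ─ ┃│ 7 │ 8 │ 9 │ ÷ │          ┃    
        ┃├───┼───┼───┼───┤          ┃    
    · ─ ┃│ 4 │ 5 │ 6 │ × │          ┃    
        ┃├───┼───┼───┼───┤          ┃    
        ┃│ 1 │ 2 │ 3 │ - │          ┃    
        ┃├───┼───┼───┼───┤          ┃    
        ┃│ 0 │ . │ = │ + │          ┃    
━━━━━━━━┃├───┼───┼───┼───┤          ┃    
        ┃│ C │ MC│ MR│ M+│          ┃    
        ┃└───┴───┴───┴───┘          ┃    
        ┗━━━━━━━━━━━━━━━━━━━━━━━━━━━┛    
                                         
                                         
                                         
                                         


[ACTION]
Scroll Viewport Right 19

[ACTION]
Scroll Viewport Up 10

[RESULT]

                                         
                                         
━━━━━━━━━━━━━━━━━━━━━━━━━━━━━━━━━━┓      
cuitBoar┏━━━━━━━━━━━━━━━━━━━━━━━━━━━┓    
────────┃ Calculator                ┃    
 1 2 3 4┠───────────────────────────┨    
.]      ┃                          0┃    
        ┃┌───┬───┬───┬───┐          ┃    
    · ─ ┃│ 7 │ 8 │ 9 │ ÷ │          ┃    
        ┃├───┼───┼───┼───┤          ┃    
    · ─ ┃│ 4 │ 5 │ 6 │ × │          ┃    
        ┃├───┼───┼───┼───┤          ┃    
        ┃│ 1 │ 2 │ 3 │ - │          ┃    
        ┃├───┼───┼───┼───┤          ┃    
        ┃│ 0 │ . │ = │ + │          ┃    
━━━━━━━━┃├───┼───┼───┼───┤          ┃    
        ┃│ C │ MC│ MR│ M+│          ┃    
        ┃└───┴───┴───┴───┘          ┃    
        ┗━━━━━━━━━━━━━━━━━━━━━━━━━━━┛    


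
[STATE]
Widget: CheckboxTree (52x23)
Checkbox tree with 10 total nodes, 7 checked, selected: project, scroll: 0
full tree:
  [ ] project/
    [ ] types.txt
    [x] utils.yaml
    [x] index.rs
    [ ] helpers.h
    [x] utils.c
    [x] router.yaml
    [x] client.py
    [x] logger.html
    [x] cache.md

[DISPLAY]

>[-] project/                                       
   [ ] types.txt                                    
   [x] utils.yaml                                   
   [x] index.rs                                     
   [ ] helpers.h                                    
   [x] utils.c                                      
   [x] router.yaml                                  
   [x] client.py                                    
   [x] logger.html                                  
   [x] cache.md                                     
                                                    
                                                    
                                                    
                                                    
                                                    
                                                    
                                                    
                                                    
                                                    
                                                    
                                                    
                                                    
                                                    


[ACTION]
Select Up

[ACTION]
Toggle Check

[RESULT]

>[x] project/                                       
   [x] types.txt                                    
   [x] utils.yaml                                   
   [x] index.rs                                     
   [x] helpers.h                                    
   [x] utils.c                                      
   [x] router.yaml                                  
   [x] client.py                                    
   [x] logger.html                                  
   [x] cache.md                                     
                                                    
                                                    
                                                    
                                                    
                                                    
                                                    
                                                    
                                                    
                                                    
                                                    
                                                    
                                                    
                                                    


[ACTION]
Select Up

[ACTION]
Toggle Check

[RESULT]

>[ ] project/                                       
   [ ] types.txt                                    
   [ ] utils.yaml                                   
   [ ] index.rs                                     
   [ ] helpers.h                                    
   [ ] utils.c                                      
   [ ] router.yaml                                  
   [ ] client.py                                    
   [ ] logger.html                                  
   [ ] cache.md                                     
                                                    
                                                    
                                                    
                                                    
                                                    
                                                    
                                                    
                                                    
                                                    
                                                    
                                                    
                                                    
                                                    


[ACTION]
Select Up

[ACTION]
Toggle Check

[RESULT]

>[x] project/                                       
   [x] types.txt                                    
   [x] utils.yaml                                   
   [x] index.rs                                     
   [x] helpers.h                                    
   [x] utils.c                                      
   [x] router.yaml                                  
   [x] client.py                                    
   [x] logger.html                                  
   [x] cache.md                                     
                                                    
                                                    
                                                    
                                                    
                                                    
                                                    
                                                    
                                                    
                                                    
                                                    
                                                    
                                                    
                                                    
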